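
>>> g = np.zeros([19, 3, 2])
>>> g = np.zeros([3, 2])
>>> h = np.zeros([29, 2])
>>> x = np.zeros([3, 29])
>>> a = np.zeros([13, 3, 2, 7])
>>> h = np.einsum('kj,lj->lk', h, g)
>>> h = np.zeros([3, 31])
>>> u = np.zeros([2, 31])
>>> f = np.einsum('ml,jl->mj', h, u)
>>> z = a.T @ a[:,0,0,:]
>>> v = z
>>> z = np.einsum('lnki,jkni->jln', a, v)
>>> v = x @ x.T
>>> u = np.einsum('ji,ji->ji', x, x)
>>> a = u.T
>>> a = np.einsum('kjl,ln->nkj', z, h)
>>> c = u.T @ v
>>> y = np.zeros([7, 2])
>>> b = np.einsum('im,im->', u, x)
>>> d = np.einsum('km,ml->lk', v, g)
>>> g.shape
(3, 2)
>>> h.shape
(3, 31)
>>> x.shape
(3, 29)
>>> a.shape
(31, 7, 13)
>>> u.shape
(3, 29)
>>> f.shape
(3, 2)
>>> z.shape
(7, 13, 3)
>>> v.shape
(3, 3)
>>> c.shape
(29, 3)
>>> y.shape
(7, 2)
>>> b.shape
()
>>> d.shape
(2, 3)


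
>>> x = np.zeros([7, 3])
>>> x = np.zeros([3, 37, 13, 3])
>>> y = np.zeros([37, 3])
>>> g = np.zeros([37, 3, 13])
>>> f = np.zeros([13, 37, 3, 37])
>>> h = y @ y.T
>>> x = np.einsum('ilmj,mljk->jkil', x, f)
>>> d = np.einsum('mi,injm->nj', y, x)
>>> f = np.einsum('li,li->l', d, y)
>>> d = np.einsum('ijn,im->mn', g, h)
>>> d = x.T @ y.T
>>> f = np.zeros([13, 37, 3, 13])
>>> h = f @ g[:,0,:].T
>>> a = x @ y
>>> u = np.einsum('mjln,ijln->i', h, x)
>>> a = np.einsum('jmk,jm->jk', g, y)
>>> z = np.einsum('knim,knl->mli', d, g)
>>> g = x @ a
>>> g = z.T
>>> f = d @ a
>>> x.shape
(3, 37, 3, 37)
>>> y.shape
(37, 3)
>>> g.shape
(37, 13, 37)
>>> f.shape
(37, 3, 37, 13)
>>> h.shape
(13, 37, 3, 37)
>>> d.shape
(37, 3, 37, 37)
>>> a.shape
(37, 13)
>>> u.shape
(3,)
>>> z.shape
(37, 13, 37)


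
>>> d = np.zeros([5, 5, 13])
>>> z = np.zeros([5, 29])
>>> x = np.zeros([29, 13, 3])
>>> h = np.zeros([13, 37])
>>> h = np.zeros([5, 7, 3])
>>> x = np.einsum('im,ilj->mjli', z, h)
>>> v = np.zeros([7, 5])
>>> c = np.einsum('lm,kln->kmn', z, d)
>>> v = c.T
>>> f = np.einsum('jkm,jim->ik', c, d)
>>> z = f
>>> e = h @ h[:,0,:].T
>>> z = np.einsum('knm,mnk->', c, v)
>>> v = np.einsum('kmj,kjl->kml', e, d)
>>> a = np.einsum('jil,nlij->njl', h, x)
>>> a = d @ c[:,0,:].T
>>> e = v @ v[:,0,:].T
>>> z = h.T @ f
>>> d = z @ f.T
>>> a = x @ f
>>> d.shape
(3, 7, 5)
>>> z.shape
(3, 7, 29)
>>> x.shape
(29, 3, 7, 5)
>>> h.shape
(5, 7, 3)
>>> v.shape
(5, 7, 13)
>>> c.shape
(5, 29, 13)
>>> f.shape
(5, 29)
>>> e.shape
(5, 7, 5)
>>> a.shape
(29, 3, 7, 29)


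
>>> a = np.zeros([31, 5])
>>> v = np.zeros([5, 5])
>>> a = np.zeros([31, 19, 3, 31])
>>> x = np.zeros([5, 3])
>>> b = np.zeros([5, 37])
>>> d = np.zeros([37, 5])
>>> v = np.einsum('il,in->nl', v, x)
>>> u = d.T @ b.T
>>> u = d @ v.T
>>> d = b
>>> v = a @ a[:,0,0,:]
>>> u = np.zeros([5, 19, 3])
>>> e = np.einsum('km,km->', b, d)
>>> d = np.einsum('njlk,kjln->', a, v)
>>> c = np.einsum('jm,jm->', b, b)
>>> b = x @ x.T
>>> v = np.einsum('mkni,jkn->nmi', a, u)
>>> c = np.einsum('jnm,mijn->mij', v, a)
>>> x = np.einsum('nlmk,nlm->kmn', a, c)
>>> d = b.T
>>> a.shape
(31, 19, 3, 31)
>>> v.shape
(3, 31, 31)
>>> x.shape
(31, 3, 31)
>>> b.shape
(5, 5)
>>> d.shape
(5, 5)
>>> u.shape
(5, 19, 3)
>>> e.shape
()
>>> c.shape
(31, 19, 3)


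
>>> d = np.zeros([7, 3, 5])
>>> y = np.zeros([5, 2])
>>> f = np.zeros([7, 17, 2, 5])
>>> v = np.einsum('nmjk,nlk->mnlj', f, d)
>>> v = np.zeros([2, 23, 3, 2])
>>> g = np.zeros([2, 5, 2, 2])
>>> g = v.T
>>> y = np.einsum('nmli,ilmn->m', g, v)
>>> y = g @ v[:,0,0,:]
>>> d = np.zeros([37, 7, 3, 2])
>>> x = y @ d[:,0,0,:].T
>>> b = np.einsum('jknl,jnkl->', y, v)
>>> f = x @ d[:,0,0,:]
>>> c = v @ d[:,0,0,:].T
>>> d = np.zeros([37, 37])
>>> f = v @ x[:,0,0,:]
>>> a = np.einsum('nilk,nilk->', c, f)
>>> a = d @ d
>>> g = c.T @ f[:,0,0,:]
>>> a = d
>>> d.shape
(37, 37)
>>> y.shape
(2, 3, 23, 2)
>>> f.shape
(2, 23, 3, 37)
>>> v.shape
(2, 23, 3, 2)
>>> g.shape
(37, 3, 23, 37)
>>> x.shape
(2, 3, 23, 37)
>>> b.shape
()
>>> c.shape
(2, 23, 3, 37)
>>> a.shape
(37, 37)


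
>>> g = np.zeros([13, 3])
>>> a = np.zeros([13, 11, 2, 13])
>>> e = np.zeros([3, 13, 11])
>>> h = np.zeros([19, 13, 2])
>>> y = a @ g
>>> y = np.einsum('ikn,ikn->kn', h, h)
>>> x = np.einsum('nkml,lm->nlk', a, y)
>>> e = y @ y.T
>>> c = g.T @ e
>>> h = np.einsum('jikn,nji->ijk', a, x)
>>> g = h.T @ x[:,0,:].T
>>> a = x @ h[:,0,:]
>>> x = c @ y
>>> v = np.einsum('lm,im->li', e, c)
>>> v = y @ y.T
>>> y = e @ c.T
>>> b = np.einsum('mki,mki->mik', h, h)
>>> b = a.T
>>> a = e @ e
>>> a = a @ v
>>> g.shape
(2, 13, 13)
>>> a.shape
(13, 13)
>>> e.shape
(13, 13)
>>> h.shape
(11, 13, 2)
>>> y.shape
(13, 3)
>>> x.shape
(3, 2)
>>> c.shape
(3, 13)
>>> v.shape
(13, 13)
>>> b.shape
(2, 13, 13)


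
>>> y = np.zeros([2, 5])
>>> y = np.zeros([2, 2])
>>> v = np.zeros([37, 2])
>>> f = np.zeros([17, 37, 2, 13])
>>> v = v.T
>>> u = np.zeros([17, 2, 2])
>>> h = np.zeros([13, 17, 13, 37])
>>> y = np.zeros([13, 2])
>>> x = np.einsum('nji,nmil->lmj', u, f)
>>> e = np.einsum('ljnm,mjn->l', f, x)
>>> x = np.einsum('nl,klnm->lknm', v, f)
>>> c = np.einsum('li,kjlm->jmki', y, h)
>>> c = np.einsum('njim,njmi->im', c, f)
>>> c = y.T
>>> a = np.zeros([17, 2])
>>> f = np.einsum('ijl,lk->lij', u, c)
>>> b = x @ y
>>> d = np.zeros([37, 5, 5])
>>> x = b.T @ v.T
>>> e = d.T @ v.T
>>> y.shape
(13, 2)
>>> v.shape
(2, 37)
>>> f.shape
(2, 17, 2)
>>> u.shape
(17, 2, 2)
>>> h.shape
(13, 17, 13, 37)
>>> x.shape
(2, 2, 17, 2)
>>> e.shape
(5, 5, 2)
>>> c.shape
(2, 13)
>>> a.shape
(17, 2)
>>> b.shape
(37, 17, 2, 2)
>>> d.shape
(37, 5, 5)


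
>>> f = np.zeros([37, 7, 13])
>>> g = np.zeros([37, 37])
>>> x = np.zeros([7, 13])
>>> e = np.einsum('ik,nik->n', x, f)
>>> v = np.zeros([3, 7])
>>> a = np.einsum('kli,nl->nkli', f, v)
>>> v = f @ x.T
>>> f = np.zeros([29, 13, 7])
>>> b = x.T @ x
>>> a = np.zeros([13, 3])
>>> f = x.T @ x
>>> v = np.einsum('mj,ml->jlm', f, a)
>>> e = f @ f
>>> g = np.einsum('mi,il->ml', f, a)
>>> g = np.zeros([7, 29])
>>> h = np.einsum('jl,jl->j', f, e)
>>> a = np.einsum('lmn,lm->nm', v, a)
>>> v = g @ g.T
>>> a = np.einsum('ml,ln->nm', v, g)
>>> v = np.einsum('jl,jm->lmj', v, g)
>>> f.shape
(13, 13)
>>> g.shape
(7, 29)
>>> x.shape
(7, 13)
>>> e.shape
(13, 13)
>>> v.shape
(7, 29, 7)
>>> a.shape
(29, 7)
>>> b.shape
(13, 13)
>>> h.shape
(13,)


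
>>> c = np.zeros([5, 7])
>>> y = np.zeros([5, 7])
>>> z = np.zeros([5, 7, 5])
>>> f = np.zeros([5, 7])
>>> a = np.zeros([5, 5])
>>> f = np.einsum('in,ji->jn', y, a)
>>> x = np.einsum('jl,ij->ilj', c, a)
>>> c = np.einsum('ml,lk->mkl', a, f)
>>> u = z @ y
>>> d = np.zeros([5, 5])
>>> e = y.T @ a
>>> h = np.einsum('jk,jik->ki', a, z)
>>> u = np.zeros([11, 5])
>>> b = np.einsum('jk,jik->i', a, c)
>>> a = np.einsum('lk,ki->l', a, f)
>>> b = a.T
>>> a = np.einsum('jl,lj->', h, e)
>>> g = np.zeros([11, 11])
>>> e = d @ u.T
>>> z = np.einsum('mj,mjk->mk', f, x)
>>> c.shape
(5, 7, 5)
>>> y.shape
(5, 7)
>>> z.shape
(5, 5)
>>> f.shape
(5, 7)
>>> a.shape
()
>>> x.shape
(5, 7, 5)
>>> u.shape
(11, 5)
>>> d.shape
(5, 5)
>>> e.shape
(5, 11)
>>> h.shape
(5, 7)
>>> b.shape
(5,)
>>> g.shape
(11, 11)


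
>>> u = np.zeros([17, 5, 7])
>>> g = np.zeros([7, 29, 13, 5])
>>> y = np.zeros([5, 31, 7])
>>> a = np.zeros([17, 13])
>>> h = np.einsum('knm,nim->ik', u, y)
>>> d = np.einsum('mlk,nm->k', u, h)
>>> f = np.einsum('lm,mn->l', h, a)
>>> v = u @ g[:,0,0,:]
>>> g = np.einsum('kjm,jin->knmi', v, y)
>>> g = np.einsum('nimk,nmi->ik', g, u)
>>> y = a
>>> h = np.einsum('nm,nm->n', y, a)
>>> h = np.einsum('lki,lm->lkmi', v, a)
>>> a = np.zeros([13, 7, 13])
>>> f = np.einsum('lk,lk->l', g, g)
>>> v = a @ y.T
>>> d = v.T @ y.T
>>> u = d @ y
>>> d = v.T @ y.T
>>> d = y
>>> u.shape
(17, 7, 13)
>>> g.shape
(7, 31)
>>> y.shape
(17, 13)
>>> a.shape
(13, 7, 13)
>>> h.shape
(17, 5, 13, 5)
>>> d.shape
(17, 13)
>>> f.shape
(7,)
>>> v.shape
(13, 7, 17)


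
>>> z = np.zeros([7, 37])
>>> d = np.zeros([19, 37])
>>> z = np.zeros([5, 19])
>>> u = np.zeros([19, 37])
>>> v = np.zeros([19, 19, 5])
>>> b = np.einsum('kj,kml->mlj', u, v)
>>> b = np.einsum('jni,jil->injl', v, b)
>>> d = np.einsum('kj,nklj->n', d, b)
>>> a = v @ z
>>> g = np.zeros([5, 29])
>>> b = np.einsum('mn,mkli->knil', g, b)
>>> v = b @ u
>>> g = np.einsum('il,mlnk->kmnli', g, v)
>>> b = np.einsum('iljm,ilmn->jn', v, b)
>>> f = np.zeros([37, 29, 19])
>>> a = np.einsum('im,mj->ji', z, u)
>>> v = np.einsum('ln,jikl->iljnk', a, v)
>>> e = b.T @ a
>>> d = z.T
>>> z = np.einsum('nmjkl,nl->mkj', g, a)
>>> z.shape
(19, 29, 37)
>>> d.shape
(19, 5)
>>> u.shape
(19, 37)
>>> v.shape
(29, 37, 19, 5, 37)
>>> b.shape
(37, 19)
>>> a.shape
(37, 5)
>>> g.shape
(37, 19, 37, 29, 5)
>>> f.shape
(37, 29, 19)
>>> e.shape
(19, 5)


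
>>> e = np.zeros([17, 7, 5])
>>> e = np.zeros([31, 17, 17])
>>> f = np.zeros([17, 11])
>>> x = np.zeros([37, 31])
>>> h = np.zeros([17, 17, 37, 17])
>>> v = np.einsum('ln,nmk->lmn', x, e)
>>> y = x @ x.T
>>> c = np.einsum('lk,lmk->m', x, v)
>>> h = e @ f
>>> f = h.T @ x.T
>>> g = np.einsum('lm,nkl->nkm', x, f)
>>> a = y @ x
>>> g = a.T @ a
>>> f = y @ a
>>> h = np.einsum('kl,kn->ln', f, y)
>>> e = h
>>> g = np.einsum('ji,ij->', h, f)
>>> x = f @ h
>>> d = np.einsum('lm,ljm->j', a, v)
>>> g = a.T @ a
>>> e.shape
(31, 37)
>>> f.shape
(37, 31)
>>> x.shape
(37, 37)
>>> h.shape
(31, 37)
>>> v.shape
(37, 17, 31)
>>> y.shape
(37, 37)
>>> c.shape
(17,)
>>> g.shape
(31, 31)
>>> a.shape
(37, 31)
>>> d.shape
(17,)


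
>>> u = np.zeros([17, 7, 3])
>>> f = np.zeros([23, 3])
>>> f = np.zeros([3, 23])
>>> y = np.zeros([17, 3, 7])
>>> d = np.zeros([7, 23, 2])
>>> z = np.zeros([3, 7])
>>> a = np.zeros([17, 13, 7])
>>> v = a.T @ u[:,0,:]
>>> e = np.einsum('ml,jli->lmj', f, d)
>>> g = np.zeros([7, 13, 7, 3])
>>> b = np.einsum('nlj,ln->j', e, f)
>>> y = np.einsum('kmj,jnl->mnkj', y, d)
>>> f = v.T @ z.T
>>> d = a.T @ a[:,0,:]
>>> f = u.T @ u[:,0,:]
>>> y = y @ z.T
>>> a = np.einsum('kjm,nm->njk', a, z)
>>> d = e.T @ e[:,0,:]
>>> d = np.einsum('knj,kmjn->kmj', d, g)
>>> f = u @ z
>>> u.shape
(17, 7, 3)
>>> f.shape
(17, 7, 7)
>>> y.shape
(3, 23, 17, 3)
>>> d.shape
(7, 13, 7)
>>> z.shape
(3, 7)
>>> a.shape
(3, 13, 17)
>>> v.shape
(7, 13, 3)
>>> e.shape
(23, 3, 7)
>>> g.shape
(7, 13, 7, 3)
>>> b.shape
(7,)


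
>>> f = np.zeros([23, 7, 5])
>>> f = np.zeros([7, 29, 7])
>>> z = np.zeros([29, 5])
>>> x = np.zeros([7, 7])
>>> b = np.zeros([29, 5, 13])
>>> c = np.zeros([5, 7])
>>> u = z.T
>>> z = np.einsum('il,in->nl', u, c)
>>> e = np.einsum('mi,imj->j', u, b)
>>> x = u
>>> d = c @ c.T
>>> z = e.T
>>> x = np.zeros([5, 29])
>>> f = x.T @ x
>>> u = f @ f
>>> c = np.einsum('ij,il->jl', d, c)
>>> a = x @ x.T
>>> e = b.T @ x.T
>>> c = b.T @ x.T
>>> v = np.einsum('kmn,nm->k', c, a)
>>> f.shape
(29, 29)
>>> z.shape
(13,)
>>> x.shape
(5, 29)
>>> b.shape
(29, 5, 13)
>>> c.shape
(13, 5, 5)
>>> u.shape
(29, 29)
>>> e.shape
(13, 5, 5)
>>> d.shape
(5, 5)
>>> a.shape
(5, 5)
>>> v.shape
(13,)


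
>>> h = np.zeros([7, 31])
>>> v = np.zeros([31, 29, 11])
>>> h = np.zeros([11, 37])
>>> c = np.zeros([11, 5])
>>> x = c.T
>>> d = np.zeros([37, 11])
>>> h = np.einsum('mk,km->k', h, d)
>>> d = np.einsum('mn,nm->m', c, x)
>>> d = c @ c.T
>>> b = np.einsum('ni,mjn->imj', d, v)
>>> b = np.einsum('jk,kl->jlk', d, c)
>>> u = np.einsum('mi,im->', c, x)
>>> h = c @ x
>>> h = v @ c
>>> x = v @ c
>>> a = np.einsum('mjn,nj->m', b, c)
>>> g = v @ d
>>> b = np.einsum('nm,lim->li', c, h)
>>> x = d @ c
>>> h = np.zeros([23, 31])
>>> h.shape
(23, 31)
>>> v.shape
(31, 29, 11)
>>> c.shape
(11, 5)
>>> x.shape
(11, 5)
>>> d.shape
(11, 11)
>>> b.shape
(31, 29)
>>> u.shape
()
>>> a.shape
(11,)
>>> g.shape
(31, 29, 11)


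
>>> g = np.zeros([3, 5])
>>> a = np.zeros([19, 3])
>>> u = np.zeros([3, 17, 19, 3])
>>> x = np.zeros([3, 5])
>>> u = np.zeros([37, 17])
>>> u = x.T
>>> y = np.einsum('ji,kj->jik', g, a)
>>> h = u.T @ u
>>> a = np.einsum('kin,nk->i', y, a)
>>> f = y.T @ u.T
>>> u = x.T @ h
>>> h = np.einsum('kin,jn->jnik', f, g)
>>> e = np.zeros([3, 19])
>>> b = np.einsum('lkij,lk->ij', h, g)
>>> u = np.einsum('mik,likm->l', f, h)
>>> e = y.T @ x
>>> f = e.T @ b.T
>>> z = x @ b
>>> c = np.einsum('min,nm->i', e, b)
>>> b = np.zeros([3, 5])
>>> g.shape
(3, 5)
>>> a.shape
(5,)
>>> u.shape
(3,)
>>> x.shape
(3, 5)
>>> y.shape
(3, 5, 19)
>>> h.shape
(3, 5, 5, 19)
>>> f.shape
(5, 5, 5)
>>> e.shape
(19, 5, 5)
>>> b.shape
(3, 5)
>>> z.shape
(3, 19)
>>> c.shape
(5,)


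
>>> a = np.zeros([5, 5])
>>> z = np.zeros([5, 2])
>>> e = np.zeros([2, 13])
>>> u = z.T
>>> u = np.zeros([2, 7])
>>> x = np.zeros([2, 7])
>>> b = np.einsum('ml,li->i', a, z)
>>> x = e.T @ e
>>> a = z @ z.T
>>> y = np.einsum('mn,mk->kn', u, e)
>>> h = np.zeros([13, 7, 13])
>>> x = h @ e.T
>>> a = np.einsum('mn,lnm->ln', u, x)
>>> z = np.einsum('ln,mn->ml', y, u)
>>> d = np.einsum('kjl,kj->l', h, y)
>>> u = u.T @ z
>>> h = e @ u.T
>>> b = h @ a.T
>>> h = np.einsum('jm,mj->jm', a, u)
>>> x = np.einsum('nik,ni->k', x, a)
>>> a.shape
(13, 7)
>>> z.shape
(2, 13)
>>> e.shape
(2, 13)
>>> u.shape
(7, 13)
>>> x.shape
(2,)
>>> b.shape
(2, 13)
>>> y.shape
(13, 7)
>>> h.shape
(13, 7)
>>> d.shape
(13,)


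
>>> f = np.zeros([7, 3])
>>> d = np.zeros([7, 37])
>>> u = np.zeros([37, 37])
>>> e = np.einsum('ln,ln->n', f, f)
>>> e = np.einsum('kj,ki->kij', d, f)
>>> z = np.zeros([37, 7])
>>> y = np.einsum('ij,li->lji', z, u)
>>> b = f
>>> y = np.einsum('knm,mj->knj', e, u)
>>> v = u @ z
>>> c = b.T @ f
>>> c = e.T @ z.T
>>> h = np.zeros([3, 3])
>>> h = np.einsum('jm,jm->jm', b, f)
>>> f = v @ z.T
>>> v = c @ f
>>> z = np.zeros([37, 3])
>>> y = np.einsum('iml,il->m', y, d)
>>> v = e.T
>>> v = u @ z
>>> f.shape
(37, 37)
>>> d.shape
(7, 37)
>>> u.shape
(37, 37)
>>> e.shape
(7, 3, 37)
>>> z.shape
(37, 3)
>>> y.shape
(3,)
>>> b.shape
(7, 3)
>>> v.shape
(37, 3)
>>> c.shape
(37, 3, 37)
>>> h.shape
(7, 3)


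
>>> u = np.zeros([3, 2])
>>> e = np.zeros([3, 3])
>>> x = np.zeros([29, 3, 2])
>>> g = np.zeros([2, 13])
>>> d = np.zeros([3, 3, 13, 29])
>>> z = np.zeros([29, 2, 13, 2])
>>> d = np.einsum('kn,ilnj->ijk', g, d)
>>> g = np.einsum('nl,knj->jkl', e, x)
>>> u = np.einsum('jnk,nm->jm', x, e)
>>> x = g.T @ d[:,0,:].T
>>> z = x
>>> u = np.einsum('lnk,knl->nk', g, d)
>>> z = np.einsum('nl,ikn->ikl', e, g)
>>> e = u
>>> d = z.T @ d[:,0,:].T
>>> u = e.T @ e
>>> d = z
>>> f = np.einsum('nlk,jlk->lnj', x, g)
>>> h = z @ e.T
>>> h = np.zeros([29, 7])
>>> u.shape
(3, 3)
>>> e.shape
(29, 3)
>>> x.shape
(3, 29, 3)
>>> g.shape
(2, 29, 3)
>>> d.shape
(2, 29, 3)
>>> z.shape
(2, 29, 3)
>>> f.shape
(29, 3, 2)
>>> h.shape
(29, 7)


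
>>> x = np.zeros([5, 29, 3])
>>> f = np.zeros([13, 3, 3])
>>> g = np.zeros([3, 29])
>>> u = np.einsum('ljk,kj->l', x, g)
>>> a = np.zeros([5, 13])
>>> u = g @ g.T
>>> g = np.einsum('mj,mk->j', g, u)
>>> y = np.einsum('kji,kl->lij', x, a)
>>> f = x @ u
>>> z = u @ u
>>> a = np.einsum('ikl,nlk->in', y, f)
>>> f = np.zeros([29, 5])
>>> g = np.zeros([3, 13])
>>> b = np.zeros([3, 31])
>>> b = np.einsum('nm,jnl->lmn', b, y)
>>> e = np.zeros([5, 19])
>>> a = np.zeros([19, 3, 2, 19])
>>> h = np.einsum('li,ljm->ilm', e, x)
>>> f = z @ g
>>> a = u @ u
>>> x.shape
(5, 29, 3)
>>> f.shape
(3, 13)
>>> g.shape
(3, 13)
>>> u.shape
(3, 3)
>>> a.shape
(3, 3)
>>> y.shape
(13, 3, 29)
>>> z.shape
(3, 3)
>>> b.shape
(29, 31, 3)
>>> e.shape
(5, 19)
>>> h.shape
(19, 5, 3)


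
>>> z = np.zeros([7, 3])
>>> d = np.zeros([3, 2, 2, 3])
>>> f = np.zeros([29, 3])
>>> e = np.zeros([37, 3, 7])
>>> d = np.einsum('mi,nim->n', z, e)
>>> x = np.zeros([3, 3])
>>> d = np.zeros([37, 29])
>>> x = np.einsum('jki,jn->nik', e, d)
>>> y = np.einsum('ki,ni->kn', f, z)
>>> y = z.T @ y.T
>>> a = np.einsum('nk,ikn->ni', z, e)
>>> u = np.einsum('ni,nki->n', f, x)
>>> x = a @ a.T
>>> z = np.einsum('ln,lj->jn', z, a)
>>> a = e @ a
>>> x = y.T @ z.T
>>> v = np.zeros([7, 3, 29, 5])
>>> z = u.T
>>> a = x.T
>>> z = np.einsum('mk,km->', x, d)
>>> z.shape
()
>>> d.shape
(37, 29)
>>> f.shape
(29, 3)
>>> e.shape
(37, 3, 7)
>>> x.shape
(29, 37)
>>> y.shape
(3, 29)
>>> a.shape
(37, 29)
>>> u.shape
(29,)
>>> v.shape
(7, 3, 29, 5)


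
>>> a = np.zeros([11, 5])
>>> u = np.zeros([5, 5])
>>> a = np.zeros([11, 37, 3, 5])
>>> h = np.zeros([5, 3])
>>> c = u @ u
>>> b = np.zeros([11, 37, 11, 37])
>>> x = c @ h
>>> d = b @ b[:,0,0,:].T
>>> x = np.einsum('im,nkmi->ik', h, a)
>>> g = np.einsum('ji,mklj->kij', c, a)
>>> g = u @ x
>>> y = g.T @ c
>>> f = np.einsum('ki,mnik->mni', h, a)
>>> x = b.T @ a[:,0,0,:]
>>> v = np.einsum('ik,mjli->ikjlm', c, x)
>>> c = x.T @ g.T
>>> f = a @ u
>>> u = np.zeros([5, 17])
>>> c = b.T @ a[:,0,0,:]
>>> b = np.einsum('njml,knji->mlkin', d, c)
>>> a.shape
(11, 37, 3, 5)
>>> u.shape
(5, 17)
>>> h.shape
(5, 3)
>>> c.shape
(37, 11, 37, 5)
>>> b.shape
(11, 11, 37, 5, 11)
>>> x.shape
(37, 11, 37, 5)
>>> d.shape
(11, 37, 11, 11)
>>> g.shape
(5, 37)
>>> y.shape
(37, 5)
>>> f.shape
(11, 37, 3, 5)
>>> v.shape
(5, 5, 11, 37, 37)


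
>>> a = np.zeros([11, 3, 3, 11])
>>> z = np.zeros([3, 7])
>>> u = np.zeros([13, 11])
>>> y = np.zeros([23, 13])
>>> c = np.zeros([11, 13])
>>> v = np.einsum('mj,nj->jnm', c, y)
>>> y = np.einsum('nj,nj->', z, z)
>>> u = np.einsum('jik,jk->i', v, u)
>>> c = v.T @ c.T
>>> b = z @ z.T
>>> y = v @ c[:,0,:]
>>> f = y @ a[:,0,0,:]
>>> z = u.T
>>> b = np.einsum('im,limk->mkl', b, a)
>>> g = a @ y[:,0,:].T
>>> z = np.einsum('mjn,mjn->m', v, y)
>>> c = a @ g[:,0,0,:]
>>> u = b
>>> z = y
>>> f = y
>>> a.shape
(11, 3, 3, 11)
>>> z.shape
(13, 23, 11)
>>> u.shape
(3, 11, 11)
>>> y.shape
(13, 23, 11)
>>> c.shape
(11, 3, 3, 13)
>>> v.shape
(13, 23, 11)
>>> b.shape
(3, 11, 11)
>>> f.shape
(13, 23, 11)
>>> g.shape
(11, 3, 3, 13)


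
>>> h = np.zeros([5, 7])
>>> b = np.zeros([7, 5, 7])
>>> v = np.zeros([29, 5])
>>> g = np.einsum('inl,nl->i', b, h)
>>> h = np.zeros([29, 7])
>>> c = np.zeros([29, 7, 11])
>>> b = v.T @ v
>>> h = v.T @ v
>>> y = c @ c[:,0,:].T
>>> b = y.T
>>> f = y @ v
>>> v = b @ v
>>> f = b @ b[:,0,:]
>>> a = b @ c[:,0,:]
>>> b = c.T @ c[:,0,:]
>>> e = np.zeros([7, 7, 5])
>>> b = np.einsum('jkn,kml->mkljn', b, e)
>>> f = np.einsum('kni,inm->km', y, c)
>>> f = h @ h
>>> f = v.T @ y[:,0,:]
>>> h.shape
(5, 5)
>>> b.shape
(7, 7, 5, 11, 11)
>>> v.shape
(29, 7, 5)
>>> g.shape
(7,)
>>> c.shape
(29, 7, 11)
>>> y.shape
(29, 7, 29)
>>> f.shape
(5, 7, 29)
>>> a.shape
(29, 7, 11)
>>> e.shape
(7, 7, 5)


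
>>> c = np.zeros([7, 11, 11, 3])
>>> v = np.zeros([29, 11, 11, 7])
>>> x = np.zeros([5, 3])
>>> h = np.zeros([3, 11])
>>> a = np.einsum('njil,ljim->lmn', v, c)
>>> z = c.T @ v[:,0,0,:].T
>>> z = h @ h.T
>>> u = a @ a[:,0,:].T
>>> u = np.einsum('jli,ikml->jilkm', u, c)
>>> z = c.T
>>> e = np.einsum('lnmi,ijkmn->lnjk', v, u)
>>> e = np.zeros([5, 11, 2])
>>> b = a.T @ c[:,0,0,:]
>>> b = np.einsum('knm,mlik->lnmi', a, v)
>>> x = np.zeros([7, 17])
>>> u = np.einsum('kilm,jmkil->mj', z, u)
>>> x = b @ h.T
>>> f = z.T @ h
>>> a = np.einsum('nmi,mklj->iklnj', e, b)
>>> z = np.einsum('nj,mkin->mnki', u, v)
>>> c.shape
(7, 11, 11, 3)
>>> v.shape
(29, 11, 11, 7)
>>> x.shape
(11, 3, 29, 3)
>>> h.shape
(3, 11)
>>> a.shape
(2, 3, 29, 5, 11)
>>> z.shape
(29, 7, 11, 11)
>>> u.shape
(7, 7)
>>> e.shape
(5, 11, 2)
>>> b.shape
(11, 3, 29, 11)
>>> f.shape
(7, 11, 11, 11)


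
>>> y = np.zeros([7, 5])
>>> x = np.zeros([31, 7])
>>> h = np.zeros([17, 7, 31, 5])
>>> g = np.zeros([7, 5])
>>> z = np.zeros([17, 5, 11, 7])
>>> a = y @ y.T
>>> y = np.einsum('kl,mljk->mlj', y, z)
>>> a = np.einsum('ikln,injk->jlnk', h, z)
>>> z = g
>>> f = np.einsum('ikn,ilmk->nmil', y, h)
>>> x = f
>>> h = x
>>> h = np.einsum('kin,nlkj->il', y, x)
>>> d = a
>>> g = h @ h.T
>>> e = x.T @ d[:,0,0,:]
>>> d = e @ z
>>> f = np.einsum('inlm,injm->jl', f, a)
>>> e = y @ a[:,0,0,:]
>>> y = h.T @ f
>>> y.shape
(31, 17)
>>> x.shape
(11, 31, 17, 7)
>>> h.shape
(5, 31)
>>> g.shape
(5, 5)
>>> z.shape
(7, 5)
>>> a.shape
(11, 31, 5, 7)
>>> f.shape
(5, 17)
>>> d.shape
(7, 17, 31, 5)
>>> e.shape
(17, 5, 7)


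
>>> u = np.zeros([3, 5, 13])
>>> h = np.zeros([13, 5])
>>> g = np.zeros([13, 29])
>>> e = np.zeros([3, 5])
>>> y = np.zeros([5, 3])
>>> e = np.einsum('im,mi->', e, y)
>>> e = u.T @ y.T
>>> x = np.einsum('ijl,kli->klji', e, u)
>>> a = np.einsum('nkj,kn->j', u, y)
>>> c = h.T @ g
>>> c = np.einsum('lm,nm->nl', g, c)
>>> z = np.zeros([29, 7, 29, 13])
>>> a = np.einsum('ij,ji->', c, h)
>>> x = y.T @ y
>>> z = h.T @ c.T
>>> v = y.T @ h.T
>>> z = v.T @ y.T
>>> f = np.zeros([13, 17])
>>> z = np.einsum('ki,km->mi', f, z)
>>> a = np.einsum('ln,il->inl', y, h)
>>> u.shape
(3, 5, 13)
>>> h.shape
(13, 5)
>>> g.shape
(13, 29)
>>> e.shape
(13, 5, 5)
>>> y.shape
(5, 3)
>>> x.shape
(3, 3)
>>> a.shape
(13, 3, 5)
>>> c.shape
(5, 13)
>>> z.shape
(5, 17)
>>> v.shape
(3, 13)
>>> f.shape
(13, 17)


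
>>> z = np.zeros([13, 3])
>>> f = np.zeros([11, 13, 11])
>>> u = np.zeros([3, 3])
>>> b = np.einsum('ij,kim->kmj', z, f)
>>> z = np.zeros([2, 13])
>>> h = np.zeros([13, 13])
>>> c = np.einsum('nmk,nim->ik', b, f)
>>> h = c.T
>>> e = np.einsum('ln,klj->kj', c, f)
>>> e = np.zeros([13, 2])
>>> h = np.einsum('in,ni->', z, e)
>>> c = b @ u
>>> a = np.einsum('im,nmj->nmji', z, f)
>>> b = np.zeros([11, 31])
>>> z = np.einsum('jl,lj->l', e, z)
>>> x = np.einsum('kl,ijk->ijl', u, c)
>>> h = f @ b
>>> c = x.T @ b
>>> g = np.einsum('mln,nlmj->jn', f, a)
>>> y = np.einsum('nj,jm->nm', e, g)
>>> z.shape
(2,)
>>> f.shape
(11, 13, 11)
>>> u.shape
(3, 3)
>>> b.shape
(11, 31)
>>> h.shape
(11, 13, 31)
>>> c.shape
(3, 11, 31)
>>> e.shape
(13, 2)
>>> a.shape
(11, 13, 11, 2)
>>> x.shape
(11, 11, 3)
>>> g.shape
(2, 11)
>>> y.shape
(13, 11)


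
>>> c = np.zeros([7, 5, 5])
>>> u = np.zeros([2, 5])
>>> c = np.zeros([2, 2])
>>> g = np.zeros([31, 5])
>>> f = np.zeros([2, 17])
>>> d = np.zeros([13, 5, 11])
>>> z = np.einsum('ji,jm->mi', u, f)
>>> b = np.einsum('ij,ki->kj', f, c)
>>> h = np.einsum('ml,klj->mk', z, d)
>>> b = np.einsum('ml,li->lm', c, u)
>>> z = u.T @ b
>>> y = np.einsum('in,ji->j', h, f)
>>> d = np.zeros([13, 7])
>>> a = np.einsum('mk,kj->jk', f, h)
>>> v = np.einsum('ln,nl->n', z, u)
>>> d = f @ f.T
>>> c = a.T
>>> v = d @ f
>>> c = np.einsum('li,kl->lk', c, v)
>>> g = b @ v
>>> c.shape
(17, 2)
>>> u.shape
(2, 5)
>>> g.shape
(2, 17)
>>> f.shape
(2, 17)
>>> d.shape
(2, 2)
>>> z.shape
(5, 2)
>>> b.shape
(2, 2)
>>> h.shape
(17, 13)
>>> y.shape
(2,)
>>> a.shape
(13, 17)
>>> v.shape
(2, 17)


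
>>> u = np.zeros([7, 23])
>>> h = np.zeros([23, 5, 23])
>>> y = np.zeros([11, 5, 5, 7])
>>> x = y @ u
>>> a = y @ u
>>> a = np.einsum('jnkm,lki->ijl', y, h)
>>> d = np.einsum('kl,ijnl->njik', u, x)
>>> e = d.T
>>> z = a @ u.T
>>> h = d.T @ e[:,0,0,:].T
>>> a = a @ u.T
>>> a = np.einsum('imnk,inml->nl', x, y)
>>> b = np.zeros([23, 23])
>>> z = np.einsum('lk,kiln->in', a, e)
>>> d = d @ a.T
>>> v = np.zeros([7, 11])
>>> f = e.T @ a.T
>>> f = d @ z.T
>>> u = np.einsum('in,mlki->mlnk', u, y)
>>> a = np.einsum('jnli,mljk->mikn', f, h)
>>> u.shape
(11, 5, 23, 5)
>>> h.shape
(7, 11, 5, 7)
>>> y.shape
(11, 5, 5, 7)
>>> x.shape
(11, 5, 5, 23)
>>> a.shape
(7, 11, 7, 5)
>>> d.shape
(5, 5, 11, 5)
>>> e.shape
(7, 11, 5, 5)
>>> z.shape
(11, 5)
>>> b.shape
(23, 23)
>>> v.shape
(7, 11)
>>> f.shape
(5, 5, 11, 11)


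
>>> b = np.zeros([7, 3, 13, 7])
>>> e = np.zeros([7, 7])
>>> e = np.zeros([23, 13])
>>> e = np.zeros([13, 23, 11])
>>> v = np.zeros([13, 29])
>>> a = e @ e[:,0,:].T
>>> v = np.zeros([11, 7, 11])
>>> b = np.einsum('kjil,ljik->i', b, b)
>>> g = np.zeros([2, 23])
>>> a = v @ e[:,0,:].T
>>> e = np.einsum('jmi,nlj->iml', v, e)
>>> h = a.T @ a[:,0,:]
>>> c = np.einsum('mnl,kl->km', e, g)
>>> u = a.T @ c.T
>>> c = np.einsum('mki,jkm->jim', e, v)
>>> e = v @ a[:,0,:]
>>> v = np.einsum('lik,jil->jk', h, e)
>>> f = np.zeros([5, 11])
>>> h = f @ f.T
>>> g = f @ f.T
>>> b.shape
(13,)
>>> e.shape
(11, 7, 13)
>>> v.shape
(11, 13)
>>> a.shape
(11, 7, 13)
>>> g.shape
(5, 5)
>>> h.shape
(5, 5)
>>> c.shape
(11, 23, 11)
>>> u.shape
(13, 7, 2)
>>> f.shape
(5, 11)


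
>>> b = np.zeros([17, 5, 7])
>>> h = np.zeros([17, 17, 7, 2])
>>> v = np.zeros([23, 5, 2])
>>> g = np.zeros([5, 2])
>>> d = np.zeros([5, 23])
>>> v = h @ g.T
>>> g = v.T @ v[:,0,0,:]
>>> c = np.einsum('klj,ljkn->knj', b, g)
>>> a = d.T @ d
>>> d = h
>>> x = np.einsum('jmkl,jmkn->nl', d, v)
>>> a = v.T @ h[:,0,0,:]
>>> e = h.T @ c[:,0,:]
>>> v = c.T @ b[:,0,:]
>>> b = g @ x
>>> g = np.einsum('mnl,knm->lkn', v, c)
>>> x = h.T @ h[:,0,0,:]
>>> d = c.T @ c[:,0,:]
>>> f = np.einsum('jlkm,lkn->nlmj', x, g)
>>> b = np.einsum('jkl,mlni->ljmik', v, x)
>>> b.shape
(7, 7, 2, 2, 5)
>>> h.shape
(17, 17, 7, 2)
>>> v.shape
(7, 5, 7)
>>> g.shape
(7, 17, 5)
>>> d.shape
(7, 5, 7)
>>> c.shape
(17, 5, 7)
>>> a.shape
(5, 7, 17, 2)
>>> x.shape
(2, 7, 17, 2)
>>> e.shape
(2, 7, 17, 7)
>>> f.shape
(5, 7, 2, 2)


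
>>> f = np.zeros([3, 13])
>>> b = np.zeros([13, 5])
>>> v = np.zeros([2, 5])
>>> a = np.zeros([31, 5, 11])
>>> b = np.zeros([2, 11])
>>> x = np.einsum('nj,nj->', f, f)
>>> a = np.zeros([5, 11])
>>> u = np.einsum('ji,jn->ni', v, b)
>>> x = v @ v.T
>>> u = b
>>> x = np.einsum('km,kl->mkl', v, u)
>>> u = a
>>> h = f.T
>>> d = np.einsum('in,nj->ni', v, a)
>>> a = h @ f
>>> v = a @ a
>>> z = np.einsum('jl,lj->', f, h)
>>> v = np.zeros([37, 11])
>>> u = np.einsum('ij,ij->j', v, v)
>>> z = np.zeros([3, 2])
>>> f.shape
(3, 13)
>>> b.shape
(2, 11)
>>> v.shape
(37, 11)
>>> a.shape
(13, 13)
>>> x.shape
(5, 2, 11)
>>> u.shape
(11,)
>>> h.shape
(13, 3)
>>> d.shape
(5, 2)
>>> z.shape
(3, 2)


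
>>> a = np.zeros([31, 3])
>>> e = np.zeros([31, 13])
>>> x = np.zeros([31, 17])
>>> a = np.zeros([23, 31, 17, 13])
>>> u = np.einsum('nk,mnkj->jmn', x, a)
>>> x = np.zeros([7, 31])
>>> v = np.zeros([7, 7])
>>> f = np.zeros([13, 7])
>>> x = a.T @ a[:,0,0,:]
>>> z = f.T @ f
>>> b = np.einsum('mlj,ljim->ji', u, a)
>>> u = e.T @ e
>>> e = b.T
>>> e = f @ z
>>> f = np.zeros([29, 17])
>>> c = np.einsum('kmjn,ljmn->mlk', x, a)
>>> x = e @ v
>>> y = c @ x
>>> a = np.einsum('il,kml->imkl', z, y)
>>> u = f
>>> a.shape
(7, 23, 17, 7)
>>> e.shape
(13, 7)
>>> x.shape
(13, 7)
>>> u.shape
(29, 17)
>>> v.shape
(7, 7)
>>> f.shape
(29, 17)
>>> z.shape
(7, 7)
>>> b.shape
(31, 17)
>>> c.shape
(17, 23, 13)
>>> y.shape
(17, 23, 7)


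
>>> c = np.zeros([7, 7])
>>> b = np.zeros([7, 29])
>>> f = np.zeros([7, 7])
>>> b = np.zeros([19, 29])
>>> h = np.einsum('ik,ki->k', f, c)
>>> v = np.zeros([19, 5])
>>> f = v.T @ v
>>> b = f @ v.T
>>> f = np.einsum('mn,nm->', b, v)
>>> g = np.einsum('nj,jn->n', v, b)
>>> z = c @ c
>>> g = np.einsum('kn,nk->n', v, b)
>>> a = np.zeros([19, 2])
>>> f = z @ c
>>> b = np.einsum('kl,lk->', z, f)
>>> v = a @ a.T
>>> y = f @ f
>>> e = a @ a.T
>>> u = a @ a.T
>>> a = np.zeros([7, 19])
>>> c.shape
(7, 7)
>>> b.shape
()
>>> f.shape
(7, 7)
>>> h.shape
(7,)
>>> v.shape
(19, 19)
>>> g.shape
(5,)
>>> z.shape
(7, 7)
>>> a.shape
(7, 19)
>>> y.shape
(7, 7)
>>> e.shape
(19, 19)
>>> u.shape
(19, 19)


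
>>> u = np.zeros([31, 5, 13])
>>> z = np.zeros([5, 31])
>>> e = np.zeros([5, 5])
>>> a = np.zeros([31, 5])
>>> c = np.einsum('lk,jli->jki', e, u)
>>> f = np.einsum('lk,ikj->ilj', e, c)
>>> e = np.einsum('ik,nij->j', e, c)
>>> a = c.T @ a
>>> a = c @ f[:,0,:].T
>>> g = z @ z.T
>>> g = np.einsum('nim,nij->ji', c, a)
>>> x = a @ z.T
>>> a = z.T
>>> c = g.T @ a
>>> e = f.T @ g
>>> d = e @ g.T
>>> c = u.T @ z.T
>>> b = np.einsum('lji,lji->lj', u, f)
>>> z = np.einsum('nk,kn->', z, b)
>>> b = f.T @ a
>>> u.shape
(31, 5, 13)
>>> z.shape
()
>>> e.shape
(13, 5, 5)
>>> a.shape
(31, 5)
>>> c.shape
(13, 5, 5)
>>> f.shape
(31, 5, 13)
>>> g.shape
(31, 5)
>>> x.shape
(31, 5, 5)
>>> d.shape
(13, 5, 31)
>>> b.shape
(13, 5, 5)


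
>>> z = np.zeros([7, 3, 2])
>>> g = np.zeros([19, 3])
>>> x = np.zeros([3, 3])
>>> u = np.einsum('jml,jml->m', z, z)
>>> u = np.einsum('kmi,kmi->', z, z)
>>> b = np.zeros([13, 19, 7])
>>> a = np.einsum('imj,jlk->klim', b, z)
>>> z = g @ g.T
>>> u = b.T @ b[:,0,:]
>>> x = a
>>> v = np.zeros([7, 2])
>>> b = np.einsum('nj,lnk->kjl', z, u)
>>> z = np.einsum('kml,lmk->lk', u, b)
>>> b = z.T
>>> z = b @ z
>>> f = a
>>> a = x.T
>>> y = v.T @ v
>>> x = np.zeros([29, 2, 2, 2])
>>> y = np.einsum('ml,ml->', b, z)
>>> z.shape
(7, 7)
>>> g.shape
(19, 3)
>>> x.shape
(29, 2, 2, 2)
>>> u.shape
(7, 19, 7)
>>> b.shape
(7, 7)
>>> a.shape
(19, 13, 3, 2)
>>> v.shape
(7, 2)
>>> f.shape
(2, 3, 13, 19)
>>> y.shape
()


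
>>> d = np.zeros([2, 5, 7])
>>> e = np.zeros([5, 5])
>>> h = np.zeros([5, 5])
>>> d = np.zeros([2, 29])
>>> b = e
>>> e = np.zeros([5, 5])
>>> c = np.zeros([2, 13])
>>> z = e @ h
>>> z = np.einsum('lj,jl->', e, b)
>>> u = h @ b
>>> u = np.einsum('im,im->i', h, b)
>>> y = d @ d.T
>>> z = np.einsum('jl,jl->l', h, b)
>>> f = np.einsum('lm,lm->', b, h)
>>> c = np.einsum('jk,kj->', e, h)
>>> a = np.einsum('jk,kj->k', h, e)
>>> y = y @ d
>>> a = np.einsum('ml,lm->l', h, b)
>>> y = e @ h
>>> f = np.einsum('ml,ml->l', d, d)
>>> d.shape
(2, 29)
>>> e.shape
(5, 5)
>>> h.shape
(5, 5)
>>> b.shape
(5, 5)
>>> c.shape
()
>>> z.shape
(5,)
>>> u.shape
(5,)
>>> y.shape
(5, 5)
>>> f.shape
(29,)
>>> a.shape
(5,)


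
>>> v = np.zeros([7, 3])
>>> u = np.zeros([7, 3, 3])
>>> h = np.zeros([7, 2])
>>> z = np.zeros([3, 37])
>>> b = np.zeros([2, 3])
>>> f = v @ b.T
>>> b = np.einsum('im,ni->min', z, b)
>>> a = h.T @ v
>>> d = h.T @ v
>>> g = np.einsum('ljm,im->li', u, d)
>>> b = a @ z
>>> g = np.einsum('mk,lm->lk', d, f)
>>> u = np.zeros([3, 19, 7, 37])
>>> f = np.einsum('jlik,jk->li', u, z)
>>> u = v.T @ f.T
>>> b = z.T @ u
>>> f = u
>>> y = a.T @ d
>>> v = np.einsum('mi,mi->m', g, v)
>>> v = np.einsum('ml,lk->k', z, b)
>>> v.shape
(19,)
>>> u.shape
(3, 19)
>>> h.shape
(7, 2)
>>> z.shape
(3, 37)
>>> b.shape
(37, 19)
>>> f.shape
(3, 19)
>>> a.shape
(2, 3)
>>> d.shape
(2, 3)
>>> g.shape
(7, 3)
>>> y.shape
(3, 3)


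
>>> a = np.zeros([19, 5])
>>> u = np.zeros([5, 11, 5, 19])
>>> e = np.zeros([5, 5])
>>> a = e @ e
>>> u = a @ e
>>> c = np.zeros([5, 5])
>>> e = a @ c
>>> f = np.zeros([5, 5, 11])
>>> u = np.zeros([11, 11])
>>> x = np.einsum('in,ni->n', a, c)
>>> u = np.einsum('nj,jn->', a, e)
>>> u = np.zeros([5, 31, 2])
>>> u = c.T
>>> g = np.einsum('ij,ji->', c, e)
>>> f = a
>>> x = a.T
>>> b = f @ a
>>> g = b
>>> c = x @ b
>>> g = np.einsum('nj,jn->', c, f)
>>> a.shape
(5, 5)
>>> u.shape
(5, 5)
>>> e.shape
(5, 5)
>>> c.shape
(5, 5)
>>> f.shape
(5, 5)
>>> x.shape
(5, 5)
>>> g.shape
()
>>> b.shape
(5, 5)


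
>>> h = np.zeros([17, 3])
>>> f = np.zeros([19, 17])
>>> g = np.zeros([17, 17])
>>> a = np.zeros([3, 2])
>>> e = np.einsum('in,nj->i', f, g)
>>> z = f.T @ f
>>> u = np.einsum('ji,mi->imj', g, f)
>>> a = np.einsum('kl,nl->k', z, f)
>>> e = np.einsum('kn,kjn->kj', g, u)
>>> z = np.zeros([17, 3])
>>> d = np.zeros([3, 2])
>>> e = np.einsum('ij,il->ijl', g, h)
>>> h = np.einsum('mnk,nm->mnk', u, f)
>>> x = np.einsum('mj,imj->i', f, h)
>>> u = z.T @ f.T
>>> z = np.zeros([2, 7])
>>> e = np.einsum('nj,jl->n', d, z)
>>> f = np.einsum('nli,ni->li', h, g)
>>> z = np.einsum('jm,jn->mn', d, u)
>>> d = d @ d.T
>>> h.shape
(17, 19, 17)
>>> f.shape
(19, 17)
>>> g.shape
(17, 17)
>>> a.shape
(17,)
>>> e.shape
(3,)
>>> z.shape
(2, 19)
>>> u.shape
(3, 19)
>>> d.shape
(3, 3)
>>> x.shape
(17,)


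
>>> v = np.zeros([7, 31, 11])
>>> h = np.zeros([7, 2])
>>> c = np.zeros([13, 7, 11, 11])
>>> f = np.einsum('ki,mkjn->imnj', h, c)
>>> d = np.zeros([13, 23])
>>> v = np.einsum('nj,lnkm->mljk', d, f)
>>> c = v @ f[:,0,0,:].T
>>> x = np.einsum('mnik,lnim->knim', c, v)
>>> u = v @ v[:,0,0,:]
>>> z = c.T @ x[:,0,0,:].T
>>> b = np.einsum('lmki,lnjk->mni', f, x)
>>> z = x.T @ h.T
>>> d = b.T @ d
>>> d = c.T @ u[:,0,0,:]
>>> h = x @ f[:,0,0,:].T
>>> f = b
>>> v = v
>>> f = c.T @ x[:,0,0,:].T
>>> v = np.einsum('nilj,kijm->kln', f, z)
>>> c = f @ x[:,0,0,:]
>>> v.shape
(11, 2, 2)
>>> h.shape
(2, 2, 23, 2)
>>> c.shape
(2, 23, 2, 11)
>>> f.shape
(2, 23, 2, 2)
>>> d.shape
(2, 23, 2, 11)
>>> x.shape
(2, 2, 23, 11)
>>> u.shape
(11, 2, 23, 11)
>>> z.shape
(11, 23, 2, 7)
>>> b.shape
(13, 2, 11)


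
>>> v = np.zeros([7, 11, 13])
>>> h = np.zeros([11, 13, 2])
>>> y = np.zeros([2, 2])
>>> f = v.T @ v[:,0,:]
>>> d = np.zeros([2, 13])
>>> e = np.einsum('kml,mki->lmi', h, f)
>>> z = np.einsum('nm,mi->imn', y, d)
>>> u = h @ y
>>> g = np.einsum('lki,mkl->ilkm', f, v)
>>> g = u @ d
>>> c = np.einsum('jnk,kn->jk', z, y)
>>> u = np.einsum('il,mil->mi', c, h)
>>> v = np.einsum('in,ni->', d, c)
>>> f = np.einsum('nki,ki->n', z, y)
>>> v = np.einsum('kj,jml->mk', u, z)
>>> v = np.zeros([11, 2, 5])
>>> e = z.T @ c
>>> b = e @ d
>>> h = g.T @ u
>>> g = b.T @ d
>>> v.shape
(11, 2, 5)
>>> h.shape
(13, 13, 13)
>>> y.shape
(2, 2)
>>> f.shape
(13,)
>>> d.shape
(2, 13)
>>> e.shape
(2, 2, 2)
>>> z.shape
(13, 2, 2)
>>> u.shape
(11, 13)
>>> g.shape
(13, 2, 13)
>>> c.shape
(13, 2)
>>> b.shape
(2, 2, 13)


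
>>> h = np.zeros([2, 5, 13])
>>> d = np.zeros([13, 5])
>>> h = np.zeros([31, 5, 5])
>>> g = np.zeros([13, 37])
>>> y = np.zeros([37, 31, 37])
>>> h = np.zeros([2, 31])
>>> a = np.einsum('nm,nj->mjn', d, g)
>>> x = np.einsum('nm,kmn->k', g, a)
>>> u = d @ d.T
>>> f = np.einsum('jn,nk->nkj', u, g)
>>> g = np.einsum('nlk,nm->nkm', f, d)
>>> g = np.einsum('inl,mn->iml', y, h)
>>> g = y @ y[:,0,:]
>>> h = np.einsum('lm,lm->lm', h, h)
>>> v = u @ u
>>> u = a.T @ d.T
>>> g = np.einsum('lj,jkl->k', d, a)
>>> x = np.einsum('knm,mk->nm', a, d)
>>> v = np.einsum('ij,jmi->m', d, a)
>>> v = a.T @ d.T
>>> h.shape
(2, 31)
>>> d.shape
(13, 5)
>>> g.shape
(37,)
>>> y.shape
(37, 31, 37)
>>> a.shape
(5, 37, 13)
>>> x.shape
(37, 13)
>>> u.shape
(13, 37, 13)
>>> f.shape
(13, 37, 13)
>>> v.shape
(13, 37, 13)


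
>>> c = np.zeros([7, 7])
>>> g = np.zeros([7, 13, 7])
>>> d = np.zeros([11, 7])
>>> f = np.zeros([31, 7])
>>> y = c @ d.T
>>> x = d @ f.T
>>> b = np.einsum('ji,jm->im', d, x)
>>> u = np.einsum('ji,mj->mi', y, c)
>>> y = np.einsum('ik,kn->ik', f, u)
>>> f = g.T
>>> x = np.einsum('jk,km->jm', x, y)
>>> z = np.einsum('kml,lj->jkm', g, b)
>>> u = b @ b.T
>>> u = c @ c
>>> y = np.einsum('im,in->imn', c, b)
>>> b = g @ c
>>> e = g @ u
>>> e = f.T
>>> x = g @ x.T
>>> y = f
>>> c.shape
(7, 7)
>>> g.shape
(7, 13, 7)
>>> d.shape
(11, 7)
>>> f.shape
(7, 13, 7)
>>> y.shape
(7, 13, 7)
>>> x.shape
(7, 13, 11)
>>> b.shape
(7, 13, 7)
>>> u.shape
(7, 7)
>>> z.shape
(31, 7, 13)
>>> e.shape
(7, 13, 7)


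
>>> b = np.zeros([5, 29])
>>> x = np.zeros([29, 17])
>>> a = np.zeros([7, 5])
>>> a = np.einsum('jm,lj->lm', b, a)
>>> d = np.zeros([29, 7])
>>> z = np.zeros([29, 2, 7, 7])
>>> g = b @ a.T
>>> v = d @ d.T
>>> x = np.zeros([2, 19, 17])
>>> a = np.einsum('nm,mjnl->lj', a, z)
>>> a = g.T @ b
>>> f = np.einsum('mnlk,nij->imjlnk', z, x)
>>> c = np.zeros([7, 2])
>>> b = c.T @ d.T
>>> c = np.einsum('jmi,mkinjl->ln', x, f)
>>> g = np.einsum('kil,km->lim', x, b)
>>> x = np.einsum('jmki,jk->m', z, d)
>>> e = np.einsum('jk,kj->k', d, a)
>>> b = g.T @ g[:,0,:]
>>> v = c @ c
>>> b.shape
(29, 19, 29)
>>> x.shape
(2,)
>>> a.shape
(7, 29)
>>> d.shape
(29, 7)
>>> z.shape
(29, 2, 7, 7)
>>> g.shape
(17, 19, 29)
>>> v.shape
(7, 7)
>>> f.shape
(19, 29, 17, 7, 2, 7)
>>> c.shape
(7, 7)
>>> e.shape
(7,)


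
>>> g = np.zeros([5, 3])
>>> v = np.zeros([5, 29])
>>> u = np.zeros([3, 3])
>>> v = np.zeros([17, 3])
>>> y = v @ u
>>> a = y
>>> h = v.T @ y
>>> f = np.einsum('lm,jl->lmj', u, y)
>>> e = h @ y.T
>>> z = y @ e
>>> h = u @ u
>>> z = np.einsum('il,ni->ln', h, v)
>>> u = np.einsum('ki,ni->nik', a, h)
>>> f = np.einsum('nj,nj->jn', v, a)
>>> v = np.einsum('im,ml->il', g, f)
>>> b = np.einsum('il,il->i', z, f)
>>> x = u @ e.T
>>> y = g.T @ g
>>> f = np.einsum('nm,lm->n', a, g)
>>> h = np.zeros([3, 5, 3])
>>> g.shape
(5, 3)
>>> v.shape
(5, 17)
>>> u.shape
(3, 3, 17)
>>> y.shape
(3, 3)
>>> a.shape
(17, 3)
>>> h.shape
(3, 5, 3)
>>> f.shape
(17,)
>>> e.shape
(3, 17)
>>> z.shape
(3, 17)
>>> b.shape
(3,)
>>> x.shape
(3, 3, 3)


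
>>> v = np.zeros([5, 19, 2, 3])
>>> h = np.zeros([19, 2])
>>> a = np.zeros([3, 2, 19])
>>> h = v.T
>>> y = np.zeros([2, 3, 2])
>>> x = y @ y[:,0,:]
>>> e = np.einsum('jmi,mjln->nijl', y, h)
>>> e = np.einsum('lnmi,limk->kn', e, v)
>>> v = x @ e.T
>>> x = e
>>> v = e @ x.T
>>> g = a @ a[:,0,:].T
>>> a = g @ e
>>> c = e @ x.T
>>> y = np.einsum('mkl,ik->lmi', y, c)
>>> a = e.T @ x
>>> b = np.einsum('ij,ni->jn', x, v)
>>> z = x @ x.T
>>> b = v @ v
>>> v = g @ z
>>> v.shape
(3, 2, 3)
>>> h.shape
(3, 2, 19, 5)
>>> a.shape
(2, 2)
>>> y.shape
(2, 2, 3)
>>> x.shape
(3, 2)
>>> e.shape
(3, 2)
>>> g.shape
(3, 2, 3)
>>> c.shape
(3, 3)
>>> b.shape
(3, 3)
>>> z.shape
(3, 3)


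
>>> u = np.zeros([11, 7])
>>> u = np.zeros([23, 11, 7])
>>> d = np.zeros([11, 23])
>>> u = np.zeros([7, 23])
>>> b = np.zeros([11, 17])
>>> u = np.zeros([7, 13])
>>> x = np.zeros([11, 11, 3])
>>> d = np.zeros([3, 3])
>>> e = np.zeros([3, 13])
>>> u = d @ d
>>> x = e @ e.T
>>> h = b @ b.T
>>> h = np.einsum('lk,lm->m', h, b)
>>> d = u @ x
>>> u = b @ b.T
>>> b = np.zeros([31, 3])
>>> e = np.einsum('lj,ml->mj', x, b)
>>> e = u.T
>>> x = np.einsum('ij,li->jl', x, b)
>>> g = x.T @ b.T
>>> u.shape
(11, 11)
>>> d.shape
(3, 3)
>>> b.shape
(31, 3)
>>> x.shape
(3, 31)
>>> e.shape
(11, 11)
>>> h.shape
(17,)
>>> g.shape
(31, 31)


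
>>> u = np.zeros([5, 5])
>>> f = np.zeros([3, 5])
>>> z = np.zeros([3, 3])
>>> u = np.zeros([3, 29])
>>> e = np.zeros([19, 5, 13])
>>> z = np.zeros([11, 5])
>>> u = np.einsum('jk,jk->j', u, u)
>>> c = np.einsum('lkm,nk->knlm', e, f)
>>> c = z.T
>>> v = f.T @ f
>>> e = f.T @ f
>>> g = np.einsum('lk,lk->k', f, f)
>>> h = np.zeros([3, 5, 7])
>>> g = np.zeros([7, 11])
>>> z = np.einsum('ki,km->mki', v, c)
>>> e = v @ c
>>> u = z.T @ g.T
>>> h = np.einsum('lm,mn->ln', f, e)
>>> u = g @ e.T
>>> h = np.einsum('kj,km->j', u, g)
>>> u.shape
(7, 5)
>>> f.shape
(3, 5)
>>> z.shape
(11, 5, 5)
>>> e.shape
(5, 11)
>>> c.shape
(5, 11)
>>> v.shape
(5, 5)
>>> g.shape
(7, 11)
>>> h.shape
(5,)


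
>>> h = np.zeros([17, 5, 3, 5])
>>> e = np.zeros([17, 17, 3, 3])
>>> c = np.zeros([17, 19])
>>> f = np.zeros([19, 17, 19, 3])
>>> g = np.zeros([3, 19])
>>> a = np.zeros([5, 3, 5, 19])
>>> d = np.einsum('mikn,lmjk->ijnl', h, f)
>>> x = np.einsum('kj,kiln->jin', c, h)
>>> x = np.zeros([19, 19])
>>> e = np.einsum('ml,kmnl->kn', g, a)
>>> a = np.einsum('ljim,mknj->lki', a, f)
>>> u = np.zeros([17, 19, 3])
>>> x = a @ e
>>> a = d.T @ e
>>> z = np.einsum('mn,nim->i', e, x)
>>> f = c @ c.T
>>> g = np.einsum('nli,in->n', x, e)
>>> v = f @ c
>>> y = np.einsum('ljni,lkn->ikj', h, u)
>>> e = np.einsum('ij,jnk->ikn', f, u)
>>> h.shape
(17, 5, 3, 5)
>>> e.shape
(17, 3, 19)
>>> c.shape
(17, 19)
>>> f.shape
(17, 17)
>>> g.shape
(5,)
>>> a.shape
(19, 5, 19, 5)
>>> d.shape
(5, 19, 5, 19)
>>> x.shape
(5, 17, 5)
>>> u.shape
(17, 19, 3)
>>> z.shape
(17,)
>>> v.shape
(17, 19)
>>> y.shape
(5, 19, 5)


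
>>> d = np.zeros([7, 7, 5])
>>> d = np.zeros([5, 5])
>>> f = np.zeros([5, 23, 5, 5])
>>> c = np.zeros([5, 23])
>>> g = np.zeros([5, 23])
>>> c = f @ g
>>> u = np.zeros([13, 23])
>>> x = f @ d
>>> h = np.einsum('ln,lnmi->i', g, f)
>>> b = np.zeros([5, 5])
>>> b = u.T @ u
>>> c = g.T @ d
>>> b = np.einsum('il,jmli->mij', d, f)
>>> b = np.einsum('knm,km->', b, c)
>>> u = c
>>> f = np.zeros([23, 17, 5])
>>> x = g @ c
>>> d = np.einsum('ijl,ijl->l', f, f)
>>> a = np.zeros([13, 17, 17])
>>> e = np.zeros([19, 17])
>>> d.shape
(5,)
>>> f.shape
(23, 17, 5)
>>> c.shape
(23, 5)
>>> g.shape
(5, 23)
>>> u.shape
(23, 5)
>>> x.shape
(5, 5)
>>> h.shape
(5,)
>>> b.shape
()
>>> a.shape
(13, 17, 17)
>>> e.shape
(19, 17)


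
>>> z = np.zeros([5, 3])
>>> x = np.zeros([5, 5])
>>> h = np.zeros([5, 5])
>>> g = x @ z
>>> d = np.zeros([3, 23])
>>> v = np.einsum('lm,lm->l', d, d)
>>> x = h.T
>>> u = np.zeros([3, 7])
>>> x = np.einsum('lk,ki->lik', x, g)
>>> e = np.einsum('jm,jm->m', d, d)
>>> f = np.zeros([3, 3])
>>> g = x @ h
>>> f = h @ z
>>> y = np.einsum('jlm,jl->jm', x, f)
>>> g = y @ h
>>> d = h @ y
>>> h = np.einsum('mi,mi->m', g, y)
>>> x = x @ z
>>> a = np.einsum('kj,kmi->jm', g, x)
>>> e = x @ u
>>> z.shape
(5, 3)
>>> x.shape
(5, 3, 3)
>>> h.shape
(5,)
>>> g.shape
(5, 5)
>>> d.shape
(5, 5)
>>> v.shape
(3,)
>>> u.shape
(3, 7)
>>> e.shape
(5, 3, 7)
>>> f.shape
(5, 3)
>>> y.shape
(5, 5)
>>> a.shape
(5, 3)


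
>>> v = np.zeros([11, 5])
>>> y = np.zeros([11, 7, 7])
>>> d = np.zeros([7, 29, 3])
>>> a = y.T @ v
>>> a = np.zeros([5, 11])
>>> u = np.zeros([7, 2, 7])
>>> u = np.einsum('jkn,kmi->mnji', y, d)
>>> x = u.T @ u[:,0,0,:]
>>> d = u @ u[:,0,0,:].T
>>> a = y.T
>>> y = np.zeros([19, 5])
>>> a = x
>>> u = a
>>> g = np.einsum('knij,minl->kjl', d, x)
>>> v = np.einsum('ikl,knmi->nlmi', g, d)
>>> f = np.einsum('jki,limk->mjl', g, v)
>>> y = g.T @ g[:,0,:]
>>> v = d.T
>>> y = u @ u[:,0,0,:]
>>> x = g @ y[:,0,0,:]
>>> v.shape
(29, 11, 7, 29)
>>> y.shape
(3, 11, 7, 3)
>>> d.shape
(29, 7, 11, 29)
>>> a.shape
(3, 11, 7, 3)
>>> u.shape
(3, 11, 7, 3)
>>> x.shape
(29, 29, 3)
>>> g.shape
(29, 29, 3)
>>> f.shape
(11, 29, 7)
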